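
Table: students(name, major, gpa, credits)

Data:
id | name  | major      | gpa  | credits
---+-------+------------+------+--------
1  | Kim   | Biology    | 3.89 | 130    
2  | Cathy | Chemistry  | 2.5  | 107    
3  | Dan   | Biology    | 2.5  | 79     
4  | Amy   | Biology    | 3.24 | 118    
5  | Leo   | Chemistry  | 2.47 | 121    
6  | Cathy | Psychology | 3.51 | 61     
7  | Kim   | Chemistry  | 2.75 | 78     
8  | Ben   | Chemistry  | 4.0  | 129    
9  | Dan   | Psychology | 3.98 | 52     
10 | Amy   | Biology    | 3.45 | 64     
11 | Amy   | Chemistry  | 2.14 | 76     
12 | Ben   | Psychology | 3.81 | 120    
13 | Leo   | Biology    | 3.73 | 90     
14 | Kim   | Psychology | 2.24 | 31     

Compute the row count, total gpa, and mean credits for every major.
SELECT major,
       COUNT(*) as cnt,
       SUM(gpa) as total_gpa,
       AVG(credits) as avg_credits
FROM students
GROUP BY major

Result:
  Biology: 5 records, 16.81 total gpa, 96.20 avg credits
  Chemistry: 5 records, 13.86 total gpa, 102.20 avg credits
  Psychology: 4 records, 13.54 total gpa, 66.00 avg credits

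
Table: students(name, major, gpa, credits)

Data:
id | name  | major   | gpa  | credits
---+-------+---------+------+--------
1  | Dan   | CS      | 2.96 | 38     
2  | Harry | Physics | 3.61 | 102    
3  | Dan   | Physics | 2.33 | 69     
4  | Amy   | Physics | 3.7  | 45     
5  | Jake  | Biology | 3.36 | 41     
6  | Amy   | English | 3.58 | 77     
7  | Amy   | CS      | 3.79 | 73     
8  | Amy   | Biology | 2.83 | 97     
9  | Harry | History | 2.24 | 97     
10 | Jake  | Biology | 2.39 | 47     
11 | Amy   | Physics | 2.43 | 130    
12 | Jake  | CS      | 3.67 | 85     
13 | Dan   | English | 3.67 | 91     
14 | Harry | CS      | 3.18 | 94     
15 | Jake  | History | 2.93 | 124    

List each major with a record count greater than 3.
SELECT major, COUNT(*) as cnt
FROM students
GROUP BY major
HAVING COUNT(*) > 3

Result:
  CS: 4
  Physics: 4

Note: HAVING filters groups after aggregation, WHERE filters rows before.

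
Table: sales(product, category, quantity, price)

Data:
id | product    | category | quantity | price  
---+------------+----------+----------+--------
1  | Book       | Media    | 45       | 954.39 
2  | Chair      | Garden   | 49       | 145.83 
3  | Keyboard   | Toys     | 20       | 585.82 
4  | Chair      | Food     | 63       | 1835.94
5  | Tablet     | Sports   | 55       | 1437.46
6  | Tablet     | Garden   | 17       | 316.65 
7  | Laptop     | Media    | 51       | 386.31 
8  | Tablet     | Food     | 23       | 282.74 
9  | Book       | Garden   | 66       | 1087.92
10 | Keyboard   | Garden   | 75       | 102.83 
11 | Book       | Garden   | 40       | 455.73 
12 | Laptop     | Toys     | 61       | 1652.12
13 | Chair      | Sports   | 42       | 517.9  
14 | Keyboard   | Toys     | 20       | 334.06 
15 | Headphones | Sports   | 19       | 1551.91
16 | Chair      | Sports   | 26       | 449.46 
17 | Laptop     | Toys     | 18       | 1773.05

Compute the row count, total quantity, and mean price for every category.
SELECT category,
       COUNT(*) as cnt,
       SUM(quantity) as total_quantity,
       AVG(price) as avg_price
FROM sales
GROUP BY category

Result:
  Food: 2 records, 86 total quantity, 1059.34 avg price
  Garden: 5 records, 247 total quantity, 421.79 avg price
  Media: 2 records, 96 total quantity, 670.35 avg price
  Sports: 4 records, 142 total quantity, 989.18 avg price
  Toys: 4 records, 119 total quantity, 1086.26 avg price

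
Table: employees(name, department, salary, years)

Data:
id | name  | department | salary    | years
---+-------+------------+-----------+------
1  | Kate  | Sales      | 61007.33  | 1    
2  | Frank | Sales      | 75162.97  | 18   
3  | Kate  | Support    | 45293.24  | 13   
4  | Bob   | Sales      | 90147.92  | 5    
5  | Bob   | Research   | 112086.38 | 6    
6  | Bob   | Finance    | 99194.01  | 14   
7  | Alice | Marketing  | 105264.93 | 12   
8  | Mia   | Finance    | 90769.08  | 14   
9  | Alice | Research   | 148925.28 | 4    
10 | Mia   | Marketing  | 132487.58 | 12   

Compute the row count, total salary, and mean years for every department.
SELECT department,
       COUNT(*) as cnt,
       SUM(salary) as total_salary,
       AVG(years) as avg_years
FROM employees
GROUP BY department

Result:
  Finance: 2 records, 189963.09 total salary, 14.00 avg years
  Marketing: 2 records, 237752.51 total salary, 12.00 avg years
  Research: 2 records, 261011.66 total salary, 5.00 avg years
  Sales: 3 records, 226318.22 total salary, 8.00 avg years
  Support: 1 records, 45293.24 total salary, 13.00 avg years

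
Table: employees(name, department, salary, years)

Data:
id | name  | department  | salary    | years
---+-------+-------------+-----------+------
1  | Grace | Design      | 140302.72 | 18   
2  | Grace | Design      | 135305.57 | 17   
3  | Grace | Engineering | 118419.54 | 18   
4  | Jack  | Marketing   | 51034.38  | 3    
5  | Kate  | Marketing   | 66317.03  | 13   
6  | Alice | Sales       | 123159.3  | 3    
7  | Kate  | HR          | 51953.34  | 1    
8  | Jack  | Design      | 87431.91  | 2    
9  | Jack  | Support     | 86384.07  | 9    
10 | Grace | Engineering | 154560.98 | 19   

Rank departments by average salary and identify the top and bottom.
SELECT department, AVG(salary)
FROM employees
GROUP BY department
ORDER BY AVG(salary)

All groups:
  HR: 51953.34
  Marketing: 58675.71
  Support: 86384.07
  Design: 121013.40
  Sales: 123159.30
  Engineering: 136490.26

Highest: Engineering (136490.26)
Lowest: HR (51953.34)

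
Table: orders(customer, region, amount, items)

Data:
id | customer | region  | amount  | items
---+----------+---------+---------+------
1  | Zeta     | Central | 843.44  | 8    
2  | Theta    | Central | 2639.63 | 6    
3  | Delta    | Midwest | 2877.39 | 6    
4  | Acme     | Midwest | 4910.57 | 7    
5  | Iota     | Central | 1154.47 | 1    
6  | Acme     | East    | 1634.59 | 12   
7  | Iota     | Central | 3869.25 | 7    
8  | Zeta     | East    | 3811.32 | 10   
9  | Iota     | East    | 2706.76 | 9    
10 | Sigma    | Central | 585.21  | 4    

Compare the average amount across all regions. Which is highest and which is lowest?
SELECT region, AVG(amount)
FROM orders
GROUP BY region
ORDER BY AVG(amount)

All groups:
  Central: 1818.40
  East: 2717.56
  Midwest: 3893.98

Highest: Midwest (3893.98)
Lowest: Central (1818.40)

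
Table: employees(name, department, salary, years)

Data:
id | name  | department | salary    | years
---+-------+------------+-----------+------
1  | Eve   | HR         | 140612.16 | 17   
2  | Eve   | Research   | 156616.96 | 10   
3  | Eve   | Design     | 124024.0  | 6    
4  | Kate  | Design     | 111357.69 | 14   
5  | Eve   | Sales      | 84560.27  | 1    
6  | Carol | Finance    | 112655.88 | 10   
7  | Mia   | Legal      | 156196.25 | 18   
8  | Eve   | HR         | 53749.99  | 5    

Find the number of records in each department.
SELECT department, COUNT(*) as count
FROM employees
GROUP BY department

Result:
  Design: 2
  Finance: 1
  HR: 2
  Legal: 1
  Research: 1
  Sales: 1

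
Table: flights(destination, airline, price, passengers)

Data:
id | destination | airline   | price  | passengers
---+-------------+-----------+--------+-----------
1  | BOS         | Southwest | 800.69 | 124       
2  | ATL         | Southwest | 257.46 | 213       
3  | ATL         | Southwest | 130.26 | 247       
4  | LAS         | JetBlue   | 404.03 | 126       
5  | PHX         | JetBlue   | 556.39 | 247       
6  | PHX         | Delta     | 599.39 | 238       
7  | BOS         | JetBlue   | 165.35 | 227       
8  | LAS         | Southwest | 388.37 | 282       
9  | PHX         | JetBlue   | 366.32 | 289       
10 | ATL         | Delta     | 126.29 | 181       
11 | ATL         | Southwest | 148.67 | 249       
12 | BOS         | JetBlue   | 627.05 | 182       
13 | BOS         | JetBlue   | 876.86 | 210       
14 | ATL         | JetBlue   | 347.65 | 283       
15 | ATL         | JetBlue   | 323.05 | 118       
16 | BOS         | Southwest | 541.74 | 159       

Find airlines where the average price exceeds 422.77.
SELECT airline, AVG(price)
FROM flights
GROUP BY airline
HAVING AVG(price) > 422.77

Result:
  JetBlue: avg=458.34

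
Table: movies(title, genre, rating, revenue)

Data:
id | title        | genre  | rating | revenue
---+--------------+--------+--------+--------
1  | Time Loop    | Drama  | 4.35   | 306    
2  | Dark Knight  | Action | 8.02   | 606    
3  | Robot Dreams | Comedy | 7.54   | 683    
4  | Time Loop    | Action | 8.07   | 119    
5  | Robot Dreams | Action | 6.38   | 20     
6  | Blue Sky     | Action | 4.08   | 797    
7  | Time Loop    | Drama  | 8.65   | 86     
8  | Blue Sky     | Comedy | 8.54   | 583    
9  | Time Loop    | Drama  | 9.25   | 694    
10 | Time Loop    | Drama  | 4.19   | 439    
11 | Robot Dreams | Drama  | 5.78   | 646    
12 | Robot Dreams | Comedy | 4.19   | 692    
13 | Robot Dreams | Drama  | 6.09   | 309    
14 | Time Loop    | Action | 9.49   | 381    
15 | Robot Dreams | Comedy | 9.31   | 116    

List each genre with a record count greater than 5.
SELECT genre, COUNT(*) as cnt
FROM movies
GROUP BY genre
HAVING COUNT(*) > 5

Result:
  Drama: 6

Note: HAVING filters groups after aggregation, WHERE filters rows before.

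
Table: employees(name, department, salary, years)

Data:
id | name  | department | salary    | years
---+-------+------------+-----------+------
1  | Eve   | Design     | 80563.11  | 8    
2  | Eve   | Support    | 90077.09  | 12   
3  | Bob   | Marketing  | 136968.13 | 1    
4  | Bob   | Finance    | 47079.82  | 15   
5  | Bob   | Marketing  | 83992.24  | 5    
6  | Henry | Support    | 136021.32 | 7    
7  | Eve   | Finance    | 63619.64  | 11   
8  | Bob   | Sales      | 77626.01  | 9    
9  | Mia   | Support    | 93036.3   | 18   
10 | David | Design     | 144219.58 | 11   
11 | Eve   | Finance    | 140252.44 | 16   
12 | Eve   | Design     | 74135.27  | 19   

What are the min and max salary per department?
SELECT department, MIN(salary), MAX(salary)
FROM employees
GROUP BY department

Result:
  Design: min=74135.27, max=144219.58
  Finance: min=47079.82, max=140252.44
  Marketing: min=83992.24, max=136968.13
  Sales: min=77626.01, max=77626.01
  Support: min=90077.09, max=136021.32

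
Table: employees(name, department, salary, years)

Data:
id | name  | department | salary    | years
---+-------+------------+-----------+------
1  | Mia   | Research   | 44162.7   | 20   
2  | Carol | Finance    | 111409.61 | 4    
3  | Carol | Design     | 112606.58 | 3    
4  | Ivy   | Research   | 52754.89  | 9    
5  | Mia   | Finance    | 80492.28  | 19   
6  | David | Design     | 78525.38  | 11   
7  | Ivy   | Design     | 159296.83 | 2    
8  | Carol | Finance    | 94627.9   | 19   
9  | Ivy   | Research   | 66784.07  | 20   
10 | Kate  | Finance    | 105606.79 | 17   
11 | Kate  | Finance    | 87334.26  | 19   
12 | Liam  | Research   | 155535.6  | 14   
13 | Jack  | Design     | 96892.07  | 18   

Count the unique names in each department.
SELECT department, COUNT(DISTINCT name)
FROM employees
GROUP BY department

Result:
  Design: 4 distinct
  Finance: 3 distinct
  Research: 3 distinct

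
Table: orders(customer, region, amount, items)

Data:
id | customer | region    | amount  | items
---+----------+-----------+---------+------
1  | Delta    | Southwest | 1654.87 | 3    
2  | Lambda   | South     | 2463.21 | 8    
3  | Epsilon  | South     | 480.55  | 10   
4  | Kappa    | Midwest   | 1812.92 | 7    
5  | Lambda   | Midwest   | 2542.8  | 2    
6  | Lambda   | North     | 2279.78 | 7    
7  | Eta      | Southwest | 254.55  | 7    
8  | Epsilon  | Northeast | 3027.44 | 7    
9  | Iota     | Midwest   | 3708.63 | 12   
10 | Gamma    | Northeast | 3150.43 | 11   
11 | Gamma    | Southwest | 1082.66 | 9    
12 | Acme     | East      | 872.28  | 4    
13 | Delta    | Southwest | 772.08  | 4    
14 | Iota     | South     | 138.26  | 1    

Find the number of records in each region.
SELECT region, COUNT(*) as count
FROM orders
GROUP BY region

Result:
  East: 1
  Midwest: 3
  North: 1
  Northeast: 2
  South: 3
  Southwest: 4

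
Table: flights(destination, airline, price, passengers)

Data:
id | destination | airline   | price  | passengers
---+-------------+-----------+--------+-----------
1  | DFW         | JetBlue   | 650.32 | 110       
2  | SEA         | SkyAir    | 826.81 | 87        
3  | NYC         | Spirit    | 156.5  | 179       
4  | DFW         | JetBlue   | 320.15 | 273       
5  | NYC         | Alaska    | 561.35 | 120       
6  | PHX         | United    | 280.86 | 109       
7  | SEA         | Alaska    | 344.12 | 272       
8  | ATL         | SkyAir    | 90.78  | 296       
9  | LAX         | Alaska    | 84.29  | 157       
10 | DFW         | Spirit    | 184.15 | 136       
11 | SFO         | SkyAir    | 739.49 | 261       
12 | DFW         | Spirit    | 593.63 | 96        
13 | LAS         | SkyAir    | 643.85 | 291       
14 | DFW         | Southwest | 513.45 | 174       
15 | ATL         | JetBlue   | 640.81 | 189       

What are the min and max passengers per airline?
SELECT airline, MIN(passengers), MAX(passengers)
FROM flights
GROUP BY airline

Result:
  Alaska: min=120, max=272
  JetBlue: min=110, max=273
  SkyAir: min=87, max=296
  Southwest: min=174, max=174
  Spirit: min=96, max=179
  United: min=109, max=109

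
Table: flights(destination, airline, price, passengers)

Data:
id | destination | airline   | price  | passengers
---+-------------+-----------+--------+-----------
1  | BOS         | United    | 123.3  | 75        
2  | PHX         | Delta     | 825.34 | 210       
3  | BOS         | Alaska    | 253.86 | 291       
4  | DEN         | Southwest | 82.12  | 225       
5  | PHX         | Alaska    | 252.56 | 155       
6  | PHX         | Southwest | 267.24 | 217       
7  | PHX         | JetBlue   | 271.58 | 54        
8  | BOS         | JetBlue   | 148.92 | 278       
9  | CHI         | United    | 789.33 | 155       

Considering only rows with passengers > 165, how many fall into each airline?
SELECT airline, COUNT(*)
FROM flights
WHERE passengers > 165
GROUP BY airline

Note: WHERE filters rows before grouping.

Result:
  Alaska: 1
  Delta: 1
  JetBlue: 1
  Southwest: 2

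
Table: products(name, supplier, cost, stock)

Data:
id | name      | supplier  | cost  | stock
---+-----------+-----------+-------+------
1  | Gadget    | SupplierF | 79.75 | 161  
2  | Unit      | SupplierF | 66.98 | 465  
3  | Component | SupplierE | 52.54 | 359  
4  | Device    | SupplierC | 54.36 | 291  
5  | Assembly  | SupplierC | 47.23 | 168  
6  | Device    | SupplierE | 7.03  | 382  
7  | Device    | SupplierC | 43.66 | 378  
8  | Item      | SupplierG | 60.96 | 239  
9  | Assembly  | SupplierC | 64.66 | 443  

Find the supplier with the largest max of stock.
SELECT supplier, MAX(stock) as val
FROM products
GROUP BY supplier
ORDER BY val DESC
LIMIT 1

Result: SupplierF with max(stock) = 465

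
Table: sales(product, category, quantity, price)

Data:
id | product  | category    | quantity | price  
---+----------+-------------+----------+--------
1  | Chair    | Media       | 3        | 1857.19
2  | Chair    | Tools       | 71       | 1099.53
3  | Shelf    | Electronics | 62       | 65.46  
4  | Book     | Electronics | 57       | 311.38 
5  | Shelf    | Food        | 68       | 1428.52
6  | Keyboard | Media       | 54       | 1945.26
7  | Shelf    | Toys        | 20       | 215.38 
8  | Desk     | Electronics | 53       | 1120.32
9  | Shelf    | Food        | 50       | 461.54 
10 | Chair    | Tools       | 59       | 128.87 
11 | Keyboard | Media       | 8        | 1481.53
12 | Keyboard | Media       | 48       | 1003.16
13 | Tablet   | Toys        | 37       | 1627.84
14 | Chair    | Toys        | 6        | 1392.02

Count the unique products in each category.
SELECT category, COUNT(DISTINCT product)
FROM sales
GROUP BY category

Result:
  Electronics: 3 distinct
  Food: 1 distinct
  Media: 2 distinct
  Tools: 1 distinct
  Toys: 3 distinct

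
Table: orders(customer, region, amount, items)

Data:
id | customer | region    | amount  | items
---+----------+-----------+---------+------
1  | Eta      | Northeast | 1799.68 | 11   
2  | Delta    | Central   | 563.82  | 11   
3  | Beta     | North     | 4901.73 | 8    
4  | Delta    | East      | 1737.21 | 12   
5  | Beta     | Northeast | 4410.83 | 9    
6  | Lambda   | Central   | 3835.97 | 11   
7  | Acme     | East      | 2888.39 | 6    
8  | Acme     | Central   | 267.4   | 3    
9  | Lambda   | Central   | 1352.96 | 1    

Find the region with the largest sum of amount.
SELECT region, SUM(amount) as val
FROM orders
GROUP BY region
ORDER BY val DESC
LIMIT 1

Result: Northeast with sum(amount) = 6210.51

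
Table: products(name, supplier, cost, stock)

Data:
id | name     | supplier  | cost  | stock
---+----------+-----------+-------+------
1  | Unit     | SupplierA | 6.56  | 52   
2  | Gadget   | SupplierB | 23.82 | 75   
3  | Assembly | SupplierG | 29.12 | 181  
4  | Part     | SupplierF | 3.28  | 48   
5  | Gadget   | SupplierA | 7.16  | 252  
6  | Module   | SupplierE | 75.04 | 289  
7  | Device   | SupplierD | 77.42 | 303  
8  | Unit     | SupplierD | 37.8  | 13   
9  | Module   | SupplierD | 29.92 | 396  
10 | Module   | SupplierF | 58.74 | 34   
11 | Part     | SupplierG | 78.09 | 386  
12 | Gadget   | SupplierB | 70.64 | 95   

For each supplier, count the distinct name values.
SELECT supplier, COUNT(DISTINCT name)
FROM products
GROUP BY supplier

Result:
  SupplierA: 2 distinct
  SupplierB: 1 distinct
  SupplierD: 3 distinct
  SupplierE: 1 distinct
  SupplierF: 2 distinct
  SupplierG: 2 distinct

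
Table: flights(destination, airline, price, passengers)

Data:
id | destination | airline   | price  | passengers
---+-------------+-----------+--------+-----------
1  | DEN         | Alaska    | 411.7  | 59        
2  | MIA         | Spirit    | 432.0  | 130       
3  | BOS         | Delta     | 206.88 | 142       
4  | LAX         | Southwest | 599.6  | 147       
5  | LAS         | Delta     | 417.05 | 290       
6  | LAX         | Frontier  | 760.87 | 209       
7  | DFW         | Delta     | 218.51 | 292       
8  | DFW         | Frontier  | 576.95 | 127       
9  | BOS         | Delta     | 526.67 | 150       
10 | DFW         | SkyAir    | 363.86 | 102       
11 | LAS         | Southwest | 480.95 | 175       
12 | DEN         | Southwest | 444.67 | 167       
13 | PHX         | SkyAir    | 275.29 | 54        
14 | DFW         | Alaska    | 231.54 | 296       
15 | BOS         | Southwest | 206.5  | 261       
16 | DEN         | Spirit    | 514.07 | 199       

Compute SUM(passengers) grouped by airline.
SELECT airline, SUM(passengers) as result
FROM flights
GROUP BY airline

Result:
  Alaska: 355
  Delta: 874
  Frontier: 336
  SkyAir: 156
  Southwest: 750
  Spirit: 329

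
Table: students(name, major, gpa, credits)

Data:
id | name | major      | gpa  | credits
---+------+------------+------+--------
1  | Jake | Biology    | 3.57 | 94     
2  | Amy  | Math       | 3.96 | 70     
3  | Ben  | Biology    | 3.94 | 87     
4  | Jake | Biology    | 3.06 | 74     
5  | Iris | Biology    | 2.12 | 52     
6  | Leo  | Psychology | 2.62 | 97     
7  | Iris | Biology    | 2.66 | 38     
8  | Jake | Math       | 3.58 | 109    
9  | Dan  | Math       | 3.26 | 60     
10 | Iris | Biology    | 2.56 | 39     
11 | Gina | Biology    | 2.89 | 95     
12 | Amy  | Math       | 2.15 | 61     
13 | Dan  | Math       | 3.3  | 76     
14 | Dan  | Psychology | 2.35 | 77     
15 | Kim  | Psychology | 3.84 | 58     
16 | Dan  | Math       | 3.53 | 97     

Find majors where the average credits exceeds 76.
SELECT major, AVG(credits)
FROM students
GROUP BY major
HAVING AVG(credits) > 76

Result:
  Math: avg=78.83
  Psychology: avg=77.33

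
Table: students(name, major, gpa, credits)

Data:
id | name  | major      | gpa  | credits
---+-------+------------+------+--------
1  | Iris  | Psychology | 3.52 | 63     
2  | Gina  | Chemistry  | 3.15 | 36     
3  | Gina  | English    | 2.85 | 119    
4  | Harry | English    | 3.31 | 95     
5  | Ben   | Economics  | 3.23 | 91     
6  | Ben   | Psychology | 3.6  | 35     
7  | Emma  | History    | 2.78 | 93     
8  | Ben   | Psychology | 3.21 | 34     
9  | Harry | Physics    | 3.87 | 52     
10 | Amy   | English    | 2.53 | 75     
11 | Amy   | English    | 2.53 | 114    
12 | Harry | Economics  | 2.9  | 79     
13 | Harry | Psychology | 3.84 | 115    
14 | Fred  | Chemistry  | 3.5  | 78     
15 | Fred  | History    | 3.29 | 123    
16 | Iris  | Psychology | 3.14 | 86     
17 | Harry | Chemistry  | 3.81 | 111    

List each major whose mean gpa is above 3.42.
SELECT major, AVG(gpa)
FROM students
GROUP BY major
HAVING AVG(gpa) > 3.42

Result:
  Chemistry: avg=3.49
  Physics: avg=3.87
  Psychology: avg=3.46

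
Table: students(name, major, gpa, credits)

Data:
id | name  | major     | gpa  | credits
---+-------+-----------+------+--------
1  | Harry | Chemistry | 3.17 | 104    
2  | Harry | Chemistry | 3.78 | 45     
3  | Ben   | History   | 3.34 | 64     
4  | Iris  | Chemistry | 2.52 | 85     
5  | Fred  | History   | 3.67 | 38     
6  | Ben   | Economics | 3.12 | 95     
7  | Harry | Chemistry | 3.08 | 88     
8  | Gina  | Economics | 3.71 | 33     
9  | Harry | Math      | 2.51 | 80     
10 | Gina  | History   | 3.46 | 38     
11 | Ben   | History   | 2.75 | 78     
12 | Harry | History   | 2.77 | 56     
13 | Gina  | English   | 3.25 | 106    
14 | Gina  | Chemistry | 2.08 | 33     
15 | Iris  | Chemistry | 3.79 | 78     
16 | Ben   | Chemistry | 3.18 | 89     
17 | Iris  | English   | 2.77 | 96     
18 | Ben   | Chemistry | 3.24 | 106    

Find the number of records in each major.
SELECT major, COUNT(*) as count
FROM students
GROUP BY major

Result:
  Chemistry: 8
  Economics: 2
  English: 2
  History: 5
  Math: 1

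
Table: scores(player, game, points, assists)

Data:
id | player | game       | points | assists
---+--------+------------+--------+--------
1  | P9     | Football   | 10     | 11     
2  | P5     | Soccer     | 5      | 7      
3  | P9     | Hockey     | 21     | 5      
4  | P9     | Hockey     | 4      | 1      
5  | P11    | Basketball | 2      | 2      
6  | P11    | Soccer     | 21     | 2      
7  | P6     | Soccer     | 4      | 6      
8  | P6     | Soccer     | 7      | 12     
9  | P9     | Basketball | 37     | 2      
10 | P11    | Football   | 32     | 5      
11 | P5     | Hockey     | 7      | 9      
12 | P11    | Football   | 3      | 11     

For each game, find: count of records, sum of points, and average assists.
SELECT game,
       COUNT(*) as cnt,
       SUM(points) as total_points,
       AVG(assists) as avg_assists
FROM scores
GROUP BY game

Result:
  Basketball: 2 records, 39 total points, 2.00 avg assists
  Football: 3 records, 45 total points, 9.00 avg assists
  Hockey: 3 records, 32 total points, 5.00 avg assists
  Soccer: 4 records, 37 total points, 6.75 avg assists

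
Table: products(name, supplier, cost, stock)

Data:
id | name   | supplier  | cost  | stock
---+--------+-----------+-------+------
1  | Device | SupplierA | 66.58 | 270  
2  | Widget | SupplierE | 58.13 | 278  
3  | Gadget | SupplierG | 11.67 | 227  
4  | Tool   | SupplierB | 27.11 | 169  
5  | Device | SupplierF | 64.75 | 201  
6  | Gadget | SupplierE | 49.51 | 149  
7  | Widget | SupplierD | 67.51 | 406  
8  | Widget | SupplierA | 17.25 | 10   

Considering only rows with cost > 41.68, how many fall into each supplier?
SELECT supplier, COUNT(*)
FROM products
WHERE cost > 41.68
GROUP BY supplier

Note: WHERE filters rows before grouping.

Result:
  SupplierA: 1
  SupplierD: 1
  SupplierE: 2
  SupplierF: 1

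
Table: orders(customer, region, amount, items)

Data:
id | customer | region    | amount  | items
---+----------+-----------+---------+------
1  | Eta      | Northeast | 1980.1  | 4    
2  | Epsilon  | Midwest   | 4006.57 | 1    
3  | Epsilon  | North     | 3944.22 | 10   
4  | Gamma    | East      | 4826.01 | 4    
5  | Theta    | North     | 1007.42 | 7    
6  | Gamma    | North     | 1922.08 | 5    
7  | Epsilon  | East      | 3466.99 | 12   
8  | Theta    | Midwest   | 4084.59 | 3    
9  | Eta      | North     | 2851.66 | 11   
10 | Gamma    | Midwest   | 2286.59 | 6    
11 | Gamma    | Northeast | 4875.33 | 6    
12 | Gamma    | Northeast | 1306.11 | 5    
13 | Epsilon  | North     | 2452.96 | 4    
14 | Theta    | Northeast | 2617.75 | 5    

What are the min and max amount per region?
SELECT region, MIN(amount), MAX(amount)
FROM orders
GROUP BY region

Result:
  East: min=3466.99, max=4826.01
  Midwest: min=2286.59, max=4084.59
  North: min=1007.42, max=3944.22
  Northeast: min=1306.11, max=4875.33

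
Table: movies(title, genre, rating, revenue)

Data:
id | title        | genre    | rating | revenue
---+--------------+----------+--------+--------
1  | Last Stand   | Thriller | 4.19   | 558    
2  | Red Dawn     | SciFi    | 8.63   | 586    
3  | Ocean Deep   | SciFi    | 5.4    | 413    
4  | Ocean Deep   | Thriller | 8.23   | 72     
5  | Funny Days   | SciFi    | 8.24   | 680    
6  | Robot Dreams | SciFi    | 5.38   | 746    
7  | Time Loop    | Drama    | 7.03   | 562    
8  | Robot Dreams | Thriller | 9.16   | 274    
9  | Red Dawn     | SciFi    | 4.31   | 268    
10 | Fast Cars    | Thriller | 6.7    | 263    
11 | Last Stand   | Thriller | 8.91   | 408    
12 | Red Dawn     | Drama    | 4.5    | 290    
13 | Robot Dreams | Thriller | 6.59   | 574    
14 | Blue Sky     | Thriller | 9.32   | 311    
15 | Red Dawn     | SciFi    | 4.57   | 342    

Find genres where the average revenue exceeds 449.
SELECT genre, AVG(revenue)
FROM movies
GROUP BY genre
HAVING AVG(revenue) > 449

Result:
  SciFi: avg=505.83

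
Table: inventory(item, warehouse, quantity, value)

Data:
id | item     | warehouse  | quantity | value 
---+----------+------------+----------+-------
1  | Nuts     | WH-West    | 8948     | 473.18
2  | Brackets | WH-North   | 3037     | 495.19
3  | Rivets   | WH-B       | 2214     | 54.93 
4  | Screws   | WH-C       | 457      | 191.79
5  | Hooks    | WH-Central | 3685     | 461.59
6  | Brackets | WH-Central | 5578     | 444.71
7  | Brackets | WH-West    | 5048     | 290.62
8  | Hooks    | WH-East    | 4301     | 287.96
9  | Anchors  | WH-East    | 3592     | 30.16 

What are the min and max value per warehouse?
SELECT warehouse, MIN(value), MAX(value)
FROM inventory
GROUP BY warehouse

Result:
  WH-B: min=54.93, max=54.93
  WH-C: min=191.79, max=191.79
  WH-Central: min=444.71, max=461.59
  WH-East: min=30.16, max=287.96
  WH-North: min=495.19, max=495.19
  WH-West: min=290.62, max=473.18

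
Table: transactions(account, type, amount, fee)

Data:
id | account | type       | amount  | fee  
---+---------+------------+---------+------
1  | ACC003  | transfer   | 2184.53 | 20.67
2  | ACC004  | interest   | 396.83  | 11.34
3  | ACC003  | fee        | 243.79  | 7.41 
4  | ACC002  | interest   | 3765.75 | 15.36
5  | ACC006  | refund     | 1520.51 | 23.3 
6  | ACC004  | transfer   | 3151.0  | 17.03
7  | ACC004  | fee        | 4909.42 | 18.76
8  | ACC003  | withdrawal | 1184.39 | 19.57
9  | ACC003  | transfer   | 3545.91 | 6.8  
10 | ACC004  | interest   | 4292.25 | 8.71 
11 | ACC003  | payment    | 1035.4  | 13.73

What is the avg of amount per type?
SELECT type, AVG(amount) as result
FROM transactions
GROUP BY type

Result:
  fee: 2576.61
  interest: 2818.28
  payment: 1035.40
  refund: 1520.51
  transfer: 2960.48
  withdrawal: 1184.39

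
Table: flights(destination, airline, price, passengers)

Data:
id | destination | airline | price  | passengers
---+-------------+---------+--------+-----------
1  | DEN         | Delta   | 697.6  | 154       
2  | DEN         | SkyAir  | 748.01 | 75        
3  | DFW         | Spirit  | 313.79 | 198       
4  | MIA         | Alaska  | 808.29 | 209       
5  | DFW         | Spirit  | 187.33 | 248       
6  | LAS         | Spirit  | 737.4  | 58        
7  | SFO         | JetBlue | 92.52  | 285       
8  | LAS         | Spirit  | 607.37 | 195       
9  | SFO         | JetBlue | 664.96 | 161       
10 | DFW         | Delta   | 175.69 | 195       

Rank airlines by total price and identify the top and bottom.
SELECT airline, SUM(price)
FROM flights
GROUP BY airline
ORDER BY SUM(price)

All groups:
  SkyAir: 748.01
  JetBlue: 757.48
  Alaska: 808.29
  Delta: 873.29
  Spirit: 1845.89

Highest: Spirit (1845.89)
Lowest: SkyAir (748.01)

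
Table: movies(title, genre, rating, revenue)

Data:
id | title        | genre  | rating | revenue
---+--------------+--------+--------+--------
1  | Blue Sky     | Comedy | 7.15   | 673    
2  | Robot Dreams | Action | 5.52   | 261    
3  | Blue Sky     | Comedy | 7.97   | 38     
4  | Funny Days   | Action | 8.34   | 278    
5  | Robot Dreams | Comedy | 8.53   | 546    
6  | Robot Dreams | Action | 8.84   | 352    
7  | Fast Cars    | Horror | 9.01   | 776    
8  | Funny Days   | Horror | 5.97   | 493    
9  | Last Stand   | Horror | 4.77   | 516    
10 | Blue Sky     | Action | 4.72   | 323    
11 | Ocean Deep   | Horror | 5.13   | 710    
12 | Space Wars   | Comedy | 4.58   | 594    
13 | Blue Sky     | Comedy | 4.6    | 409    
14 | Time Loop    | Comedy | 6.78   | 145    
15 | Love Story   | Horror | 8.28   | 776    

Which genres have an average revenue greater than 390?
SELECT genre, AVG(revenue)
FROM movies
GROUP BY genre
HAVING AVG(revenue) > 390

Result:
  Comedy: avg=400.83
  Horror: avg=654.20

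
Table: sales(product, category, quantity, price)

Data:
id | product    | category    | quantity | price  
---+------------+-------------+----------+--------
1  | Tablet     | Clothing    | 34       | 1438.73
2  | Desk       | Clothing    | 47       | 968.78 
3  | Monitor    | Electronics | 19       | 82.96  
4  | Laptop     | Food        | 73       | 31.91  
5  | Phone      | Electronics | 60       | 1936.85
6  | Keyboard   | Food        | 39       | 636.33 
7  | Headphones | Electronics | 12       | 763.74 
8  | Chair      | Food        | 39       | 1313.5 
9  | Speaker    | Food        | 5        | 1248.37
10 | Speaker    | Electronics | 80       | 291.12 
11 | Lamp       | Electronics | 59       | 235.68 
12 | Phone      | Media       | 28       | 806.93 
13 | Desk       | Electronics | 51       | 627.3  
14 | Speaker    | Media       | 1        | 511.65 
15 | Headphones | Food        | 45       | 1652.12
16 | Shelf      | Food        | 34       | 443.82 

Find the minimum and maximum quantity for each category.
SELECT category, MIN(quantity), MAX(quantity)
FROM sales
GROUP BY category

Result:
  Clothing: min=34, max=47
  Electronics: min=12, max=80
  Food: min=5, max=73
  Media: min=1, max=28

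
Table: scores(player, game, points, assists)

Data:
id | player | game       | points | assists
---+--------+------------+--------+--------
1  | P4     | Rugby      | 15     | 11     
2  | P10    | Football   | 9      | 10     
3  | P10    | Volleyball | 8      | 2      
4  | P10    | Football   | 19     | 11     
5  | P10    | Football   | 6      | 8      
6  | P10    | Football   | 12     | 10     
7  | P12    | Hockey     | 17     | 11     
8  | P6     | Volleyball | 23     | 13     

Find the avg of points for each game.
SELECT game, AVG(points) as result
FROM scores
GROUP BY game

Result:
  Football: 11.50
  Hockey: 17.00
  Rugby: 15.00
  Volleyball: 15.50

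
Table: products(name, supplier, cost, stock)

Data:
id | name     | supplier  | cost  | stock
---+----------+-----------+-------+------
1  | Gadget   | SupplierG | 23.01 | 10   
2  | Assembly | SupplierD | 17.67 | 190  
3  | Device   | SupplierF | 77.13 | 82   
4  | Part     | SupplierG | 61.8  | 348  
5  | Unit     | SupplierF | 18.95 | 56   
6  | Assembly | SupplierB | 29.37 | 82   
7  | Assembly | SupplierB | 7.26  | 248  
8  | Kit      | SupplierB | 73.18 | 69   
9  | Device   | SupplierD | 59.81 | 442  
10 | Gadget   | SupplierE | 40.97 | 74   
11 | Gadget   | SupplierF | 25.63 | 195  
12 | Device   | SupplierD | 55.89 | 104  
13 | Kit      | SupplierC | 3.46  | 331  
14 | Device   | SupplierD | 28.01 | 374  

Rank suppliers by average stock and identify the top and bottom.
SELECT supplier, AVG(stock)
FROM products
GROUP BY supplier
ORDER BY AVG(stock)

All groups:
  SupplierE: 74.00
  SupplierF: 111.00
  SupplierB: 133.00
  SupplierG: 179.00
  SupplierD: 277.50
  SupplierC: 331.00

Highest: SupplierC (331.00)
Lowest: SupplierE (74.00)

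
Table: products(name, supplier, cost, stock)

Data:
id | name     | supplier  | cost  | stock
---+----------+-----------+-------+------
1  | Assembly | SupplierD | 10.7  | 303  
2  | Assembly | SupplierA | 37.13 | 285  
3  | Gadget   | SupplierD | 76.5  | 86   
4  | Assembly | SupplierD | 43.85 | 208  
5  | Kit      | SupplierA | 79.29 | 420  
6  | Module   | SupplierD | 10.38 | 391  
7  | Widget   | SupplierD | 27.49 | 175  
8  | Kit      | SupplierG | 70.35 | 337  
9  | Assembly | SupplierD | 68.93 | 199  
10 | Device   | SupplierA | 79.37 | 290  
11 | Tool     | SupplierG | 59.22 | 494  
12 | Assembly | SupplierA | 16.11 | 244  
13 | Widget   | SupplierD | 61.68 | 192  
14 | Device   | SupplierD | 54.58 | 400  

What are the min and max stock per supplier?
SELECT supplier, MIN(stock), MAX(stock)
FROM products
GROUP BY supplier

Result:
  SupplierA: min=244, max=420
  SupplierD: min=86, max=400
  SupplierG: min=337, max=494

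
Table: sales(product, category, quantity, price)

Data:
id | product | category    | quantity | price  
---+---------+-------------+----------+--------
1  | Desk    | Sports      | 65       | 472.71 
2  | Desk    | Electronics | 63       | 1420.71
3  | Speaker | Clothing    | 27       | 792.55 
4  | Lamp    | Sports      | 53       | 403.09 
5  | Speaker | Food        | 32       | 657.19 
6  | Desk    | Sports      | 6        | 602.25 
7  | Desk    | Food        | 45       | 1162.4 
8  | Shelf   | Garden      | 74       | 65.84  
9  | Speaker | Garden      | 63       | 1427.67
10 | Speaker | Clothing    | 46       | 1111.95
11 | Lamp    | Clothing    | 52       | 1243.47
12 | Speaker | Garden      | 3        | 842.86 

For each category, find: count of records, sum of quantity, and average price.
SELECT category,
       COUNT(*) as cnt,
       SUM(quantity) as total_quantity,
       AVG(price) as avg_price
FROM sales
GROUP BY category

Result:
  Clothing: 3 records, 125 total quantity, 1049.32 avg price
  Electronics: 1 records, 63 total quantity, 1420.71 avg price
  Food: 2 records, 77 total quantity, 909.80 avg price
  Garden: 3 records, 140 total quantity, 778.79 avg price
  Sports: 3 records, 124 total quantity, 492.68 avg price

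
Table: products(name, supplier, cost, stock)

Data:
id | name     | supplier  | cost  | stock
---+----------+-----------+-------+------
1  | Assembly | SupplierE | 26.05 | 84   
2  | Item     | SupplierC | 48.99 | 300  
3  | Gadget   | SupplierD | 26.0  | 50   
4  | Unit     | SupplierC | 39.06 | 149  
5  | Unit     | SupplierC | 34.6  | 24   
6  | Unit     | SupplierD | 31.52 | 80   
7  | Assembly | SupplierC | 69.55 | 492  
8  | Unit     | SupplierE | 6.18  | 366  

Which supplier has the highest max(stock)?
SELECT supplier, MAX(stock) as val
FROM products
GROUP BY supplier
ORDER BY val DESC
LIMIT 1

Result: SupplierC with max(stock) = 492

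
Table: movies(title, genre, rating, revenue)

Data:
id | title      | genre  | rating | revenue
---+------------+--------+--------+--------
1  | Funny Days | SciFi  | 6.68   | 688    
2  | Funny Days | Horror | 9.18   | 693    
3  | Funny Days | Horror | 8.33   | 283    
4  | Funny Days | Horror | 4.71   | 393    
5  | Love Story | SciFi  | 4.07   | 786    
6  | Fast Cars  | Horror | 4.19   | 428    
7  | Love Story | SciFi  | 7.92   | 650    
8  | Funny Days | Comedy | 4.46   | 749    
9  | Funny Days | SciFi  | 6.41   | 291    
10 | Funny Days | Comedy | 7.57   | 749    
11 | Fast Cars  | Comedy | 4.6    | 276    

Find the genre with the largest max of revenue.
SELECT genre, MAX(revenue) as val
FROM movies
GROUP BY genre
ORDER BY val DESC
LIMIT 1

Result: SciFi with max(revenue) = 786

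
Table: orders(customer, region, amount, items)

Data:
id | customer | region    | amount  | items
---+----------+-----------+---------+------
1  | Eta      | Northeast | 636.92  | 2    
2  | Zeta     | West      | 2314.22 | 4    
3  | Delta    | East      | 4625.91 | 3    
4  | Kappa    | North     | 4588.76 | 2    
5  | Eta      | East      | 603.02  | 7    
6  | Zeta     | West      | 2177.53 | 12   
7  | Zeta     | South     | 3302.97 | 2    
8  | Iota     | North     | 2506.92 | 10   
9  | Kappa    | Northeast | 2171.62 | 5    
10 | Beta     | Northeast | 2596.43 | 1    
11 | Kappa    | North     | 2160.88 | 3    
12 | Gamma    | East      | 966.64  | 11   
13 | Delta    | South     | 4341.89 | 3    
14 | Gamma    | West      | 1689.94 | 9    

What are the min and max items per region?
SELECT region, MIN(items), MAX(items)
FROM orders
GROUP BY region

Result:
  East: min=3, max=11
  North: min=2, max=10
  Northeast: min=1, max=5
  South: min=2, max=3
  West: min=4, max=12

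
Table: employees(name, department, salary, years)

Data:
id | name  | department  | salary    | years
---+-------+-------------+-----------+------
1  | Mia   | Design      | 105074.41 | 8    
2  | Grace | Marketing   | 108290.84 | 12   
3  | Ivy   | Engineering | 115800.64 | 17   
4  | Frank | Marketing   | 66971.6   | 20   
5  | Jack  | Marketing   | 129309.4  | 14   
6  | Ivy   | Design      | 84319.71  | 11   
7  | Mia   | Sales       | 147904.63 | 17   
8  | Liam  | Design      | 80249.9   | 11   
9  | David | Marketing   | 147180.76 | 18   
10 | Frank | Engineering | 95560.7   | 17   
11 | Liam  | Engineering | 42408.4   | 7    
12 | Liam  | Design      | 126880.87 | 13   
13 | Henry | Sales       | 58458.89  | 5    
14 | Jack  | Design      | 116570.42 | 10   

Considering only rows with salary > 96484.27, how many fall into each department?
SELECT department, COUNT(*)
FROM employees
WHERE salary > 96484.27
GROUP BY department

Note: WHERE filters rows before grouping.

Result:
  Design: 3
  Engineering: 1
  Marketing: 3
  Sales: 1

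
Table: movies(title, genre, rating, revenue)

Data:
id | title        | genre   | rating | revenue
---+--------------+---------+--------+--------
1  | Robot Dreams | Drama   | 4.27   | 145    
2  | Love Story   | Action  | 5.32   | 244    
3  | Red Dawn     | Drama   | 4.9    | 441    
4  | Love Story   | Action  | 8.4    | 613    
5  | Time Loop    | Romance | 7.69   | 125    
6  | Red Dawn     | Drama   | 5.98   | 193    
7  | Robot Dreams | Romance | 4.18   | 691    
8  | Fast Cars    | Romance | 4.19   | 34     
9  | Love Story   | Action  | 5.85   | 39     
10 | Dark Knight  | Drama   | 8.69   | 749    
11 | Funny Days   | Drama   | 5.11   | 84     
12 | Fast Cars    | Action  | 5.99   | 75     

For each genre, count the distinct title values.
SELECT genre, COUNT(DISTINCT title)
FROM movies
GROUP BY genre

Result:
  Action: 2 distinct
  Drama: 4 distinct
  Romance: 3 distinct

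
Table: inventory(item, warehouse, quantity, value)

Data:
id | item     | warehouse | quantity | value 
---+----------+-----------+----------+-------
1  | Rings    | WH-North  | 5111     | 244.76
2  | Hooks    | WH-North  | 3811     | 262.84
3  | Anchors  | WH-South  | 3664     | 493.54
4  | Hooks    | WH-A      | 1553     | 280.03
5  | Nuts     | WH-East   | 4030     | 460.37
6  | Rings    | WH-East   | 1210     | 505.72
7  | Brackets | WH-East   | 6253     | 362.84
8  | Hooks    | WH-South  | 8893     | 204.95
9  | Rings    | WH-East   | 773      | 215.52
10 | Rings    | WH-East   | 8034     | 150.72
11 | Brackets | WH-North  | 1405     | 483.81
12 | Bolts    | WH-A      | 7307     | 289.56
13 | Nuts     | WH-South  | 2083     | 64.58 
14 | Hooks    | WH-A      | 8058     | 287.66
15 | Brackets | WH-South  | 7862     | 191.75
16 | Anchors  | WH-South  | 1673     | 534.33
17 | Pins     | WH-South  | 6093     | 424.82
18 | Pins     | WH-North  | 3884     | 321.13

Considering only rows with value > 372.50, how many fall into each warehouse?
SELECT warehouse, COUNT(*)
FROM inventory
WHERE value > 372.50
GROUP BY warehouse

Note: WHERE filters rows before grouping.

Result:
  WH-East: 2
  WH-North: 1
  WH-South: 3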